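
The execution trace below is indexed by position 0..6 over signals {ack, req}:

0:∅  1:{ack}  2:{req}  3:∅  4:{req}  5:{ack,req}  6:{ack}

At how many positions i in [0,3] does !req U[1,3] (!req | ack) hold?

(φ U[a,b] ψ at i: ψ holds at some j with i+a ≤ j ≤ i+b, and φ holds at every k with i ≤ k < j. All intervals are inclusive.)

1

Evaluate at each i in [0,3]:
  i=0: ✓ (rhs at j=1; lhs holds on [0,0])
  i=1: ✗ (lhs fails at k=2 before rhs at j=3)
  i=2: ✗ (lhs fails at k=2 before rhs at j=3)
  i=3: ✗ (lhs fails at k=4 before rhs at j=5)
Positions where it holds: {0} → 1.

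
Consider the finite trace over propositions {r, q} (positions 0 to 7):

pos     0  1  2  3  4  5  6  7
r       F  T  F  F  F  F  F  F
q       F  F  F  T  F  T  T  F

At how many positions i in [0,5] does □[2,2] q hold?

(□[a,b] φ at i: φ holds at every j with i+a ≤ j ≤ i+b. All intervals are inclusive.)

3

Evaluate at each i in [0,5]:
  i=0: ✗ (fails at j=2)
  i=1: ✓ (all of [3,3])
  i=2: ✗ (fails at j=4)
  i=3: ✓ (all of [5,5])
  i=4: ✓ (all of [6,6])
  i=5: ✗ (fails at j=7)
Positions where it holds: {1, 3, 4} → 3.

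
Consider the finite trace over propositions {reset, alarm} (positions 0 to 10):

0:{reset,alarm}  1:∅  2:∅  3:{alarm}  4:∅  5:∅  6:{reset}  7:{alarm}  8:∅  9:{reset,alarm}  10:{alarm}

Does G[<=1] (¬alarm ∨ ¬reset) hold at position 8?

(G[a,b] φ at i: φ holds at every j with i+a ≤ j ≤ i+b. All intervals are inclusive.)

No

Check (¬alarm ∨ ¬reset) at every j in [8,9]:
  j=8: true
  j=9: false
Fails at j=9 → formula fails.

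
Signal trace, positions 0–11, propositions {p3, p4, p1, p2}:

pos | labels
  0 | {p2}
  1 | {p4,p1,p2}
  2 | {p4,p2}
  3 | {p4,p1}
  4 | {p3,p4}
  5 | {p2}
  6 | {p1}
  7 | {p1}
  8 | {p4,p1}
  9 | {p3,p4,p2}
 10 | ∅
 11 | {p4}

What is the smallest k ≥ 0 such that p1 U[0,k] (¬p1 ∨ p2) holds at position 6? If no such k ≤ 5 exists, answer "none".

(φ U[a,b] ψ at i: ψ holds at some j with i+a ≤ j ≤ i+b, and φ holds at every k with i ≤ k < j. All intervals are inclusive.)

Need earliest j ≥ 6 with (¬p1 ∨ p2), and p1 at every k in [6,j-1].
  j=6: rhs fails.
  j=7: rhs fails.
  j=8: rhs fails.
  j=9: rhs holds; lhs holds on [6,8]. k = 3.

3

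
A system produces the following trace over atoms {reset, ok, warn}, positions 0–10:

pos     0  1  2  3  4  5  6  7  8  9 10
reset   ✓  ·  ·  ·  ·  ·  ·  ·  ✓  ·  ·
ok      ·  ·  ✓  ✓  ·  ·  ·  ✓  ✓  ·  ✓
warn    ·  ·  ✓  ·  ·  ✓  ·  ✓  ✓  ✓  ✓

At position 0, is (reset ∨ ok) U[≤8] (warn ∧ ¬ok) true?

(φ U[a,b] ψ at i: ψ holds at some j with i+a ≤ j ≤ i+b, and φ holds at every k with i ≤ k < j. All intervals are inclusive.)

Need some j in [0,8] with (warn ∧ ¬ok), and (reset ∨ ok) at every k in [0,j-1].
  j=0: (warn ∧ ¬ok) false.
  j=1: (warn ∧ ¬ok) false.
  j=2: (warn ∧ ¬ok) false.
  j=3: (warn ∧ ¬ok) false.
  j=4: (warn ∧ ¬ok) false.
  j=5: (warn ∧ ¬ok) holds, but (reset ∨ ok) fails at k=1 → not this j.
  j=6: (warn ∧ ¬ok) false.
  j=7: (warn ∧ ¬ok) false.
  j=8: (warn ∧ ¬ok) false.
No j in the window works → until fails.

Does not hold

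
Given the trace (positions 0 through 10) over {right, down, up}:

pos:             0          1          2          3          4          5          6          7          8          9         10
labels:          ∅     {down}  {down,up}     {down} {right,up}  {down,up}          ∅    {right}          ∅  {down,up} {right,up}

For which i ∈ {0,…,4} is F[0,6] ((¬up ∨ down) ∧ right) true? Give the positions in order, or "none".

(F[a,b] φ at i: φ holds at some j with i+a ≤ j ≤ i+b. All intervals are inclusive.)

Evaluate at each i in [0,4]:
  i=0: ✗ (none in [0,6])
  i=1: ✓ (witness j=7)
  i=2: ✓ (witness j=7)
  i=3: ✓ (witness j=7)
  i=4: ✓ (witness j=7)

1, 2, 3, 4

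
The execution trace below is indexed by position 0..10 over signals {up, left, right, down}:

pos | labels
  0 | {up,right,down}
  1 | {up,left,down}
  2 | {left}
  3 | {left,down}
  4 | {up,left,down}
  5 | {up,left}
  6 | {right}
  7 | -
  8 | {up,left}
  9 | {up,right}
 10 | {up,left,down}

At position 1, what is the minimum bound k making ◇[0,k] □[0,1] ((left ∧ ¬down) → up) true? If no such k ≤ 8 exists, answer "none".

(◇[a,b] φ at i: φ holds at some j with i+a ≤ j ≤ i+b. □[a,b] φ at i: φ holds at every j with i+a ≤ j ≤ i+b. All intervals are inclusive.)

2

Scan j = 1,2,… for □[0,1] ((left ∧ ¬down) → up):
  j=1: fails
  j=2: fails
  j=3: holds
First hit at j=3, so smallest k = 3-1 = 2.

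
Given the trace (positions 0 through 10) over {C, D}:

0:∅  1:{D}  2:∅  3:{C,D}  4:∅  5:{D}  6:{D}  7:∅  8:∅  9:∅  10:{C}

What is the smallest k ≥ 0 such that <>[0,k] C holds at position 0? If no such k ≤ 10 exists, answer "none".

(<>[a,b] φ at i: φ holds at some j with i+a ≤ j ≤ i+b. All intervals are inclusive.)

3

Scan j = 0,1,… for C:
  j=0: fails
  j=1: fails
  j=2: fails
  j=3: holds
First hit at j=3, so smallest k = 3-0 = 3.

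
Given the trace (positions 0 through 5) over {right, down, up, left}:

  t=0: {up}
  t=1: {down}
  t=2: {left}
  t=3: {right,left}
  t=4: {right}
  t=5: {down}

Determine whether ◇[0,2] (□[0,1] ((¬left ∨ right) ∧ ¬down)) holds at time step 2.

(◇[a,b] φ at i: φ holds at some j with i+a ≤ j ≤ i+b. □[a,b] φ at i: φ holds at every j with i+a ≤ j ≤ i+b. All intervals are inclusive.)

Check □[0,1] ((¬left ∨ right) ∧ ¬down) at each j in [2,4]:
  j=2: fails at 2
  j=3: holds on [3,4]
  j=4: fails at 5
Found at j=3 → formula holds.

True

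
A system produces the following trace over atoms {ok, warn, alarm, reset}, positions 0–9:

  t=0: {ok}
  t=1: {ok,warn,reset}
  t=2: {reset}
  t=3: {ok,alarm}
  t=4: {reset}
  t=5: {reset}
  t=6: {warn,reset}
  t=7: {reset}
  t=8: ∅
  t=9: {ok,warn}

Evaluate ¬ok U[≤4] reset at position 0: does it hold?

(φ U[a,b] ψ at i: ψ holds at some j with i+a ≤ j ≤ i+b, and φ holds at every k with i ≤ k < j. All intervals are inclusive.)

No

Need some j in [0,4] with reset, and ¬ok at every k in [0,j-1].
  j=0: reset false.
  j=1: reset holds, but ¬ok fails at k=0 → not this j.
  j=2: reset holds, but ¬ok fails at k=0 → not this j.
  j=3: reset false.
  j=4: reset holds, but ¬ok fails at k=0 → not this j.
No j in the window works → until fails.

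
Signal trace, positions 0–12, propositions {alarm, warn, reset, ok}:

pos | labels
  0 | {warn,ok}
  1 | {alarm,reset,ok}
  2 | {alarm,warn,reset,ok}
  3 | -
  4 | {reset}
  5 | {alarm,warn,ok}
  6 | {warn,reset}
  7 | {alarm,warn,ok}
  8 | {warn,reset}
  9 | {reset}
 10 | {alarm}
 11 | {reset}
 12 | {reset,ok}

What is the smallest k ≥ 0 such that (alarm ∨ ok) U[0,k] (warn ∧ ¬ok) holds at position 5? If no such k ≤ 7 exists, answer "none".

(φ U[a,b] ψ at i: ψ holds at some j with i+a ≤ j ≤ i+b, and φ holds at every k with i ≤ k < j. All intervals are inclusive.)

1

Need earliest j ≥ 5 with (warn ∧ ¬ok), and (alarm ∨ ok) at every k in [5,j-1].
  j=5: rhs fails.
  j=6: rhs holds; lhs holds on [5,5]. k = 1.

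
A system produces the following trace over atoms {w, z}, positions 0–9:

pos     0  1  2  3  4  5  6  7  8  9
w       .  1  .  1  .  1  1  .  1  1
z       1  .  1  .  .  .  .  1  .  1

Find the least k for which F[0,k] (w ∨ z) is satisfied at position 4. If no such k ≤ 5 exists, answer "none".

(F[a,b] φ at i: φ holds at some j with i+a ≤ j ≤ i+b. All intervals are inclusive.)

Scan j = 4,5,… for (w ∨ z):
  j=4: fails
  j=5: holds
First hit at j=5, so smallest k = 5-4 = 1.

1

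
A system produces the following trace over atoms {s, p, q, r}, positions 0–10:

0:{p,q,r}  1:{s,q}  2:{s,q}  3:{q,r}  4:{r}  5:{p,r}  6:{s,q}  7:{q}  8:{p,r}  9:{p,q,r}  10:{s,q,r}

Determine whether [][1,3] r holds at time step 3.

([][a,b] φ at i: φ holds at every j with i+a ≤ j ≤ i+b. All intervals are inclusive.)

False

Check r at every j in [4,6]:
  j=4: true
  j=5: true
  j=6: false
Fails at j=6 → formula fails.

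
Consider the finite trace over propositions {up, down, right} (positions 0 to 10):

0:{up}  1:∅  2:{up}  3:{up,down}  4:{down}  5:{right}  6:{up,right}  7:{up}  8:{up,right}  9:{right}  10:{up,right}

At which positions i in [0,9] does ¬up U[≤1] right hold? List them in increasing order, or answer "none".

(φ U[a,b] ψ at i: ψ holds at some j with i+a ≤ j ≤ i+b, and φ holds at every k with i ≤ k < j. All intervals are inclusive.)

Evaluate at each i in [0,9]:
  i=0: ✗ (no rhs in [0,1])
  i=1: ✗ (no rhs in [1,2])
  i=2: ✗ (no rhs in [2,3])
  i=3: ✗ (no rhs in [3,4])
  i=4: ✓ (rhs at j=5; lhs holds on [4,4])
  i=5: ✓ (rhs at j=5)
  i=6: ✓ (rhs at j=6)
  i=7: ✗ (lhs fails at k=7 before rhs at j=8)
  i=8: ✓ (rhs at j=8)
  i=9: ✓ (rhs at j=9)

4, 5, 6, 8, 9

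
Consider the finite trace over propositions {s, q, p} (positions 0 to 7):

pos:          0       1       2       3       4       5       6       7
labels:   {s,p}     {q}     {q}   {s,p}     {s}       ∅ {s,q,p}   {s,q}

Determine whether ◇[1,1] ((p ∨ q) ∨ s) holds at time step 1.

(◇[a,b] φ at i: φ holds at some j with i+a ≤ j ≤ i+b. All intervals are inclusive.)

Check ((p ∨ q) ∨ s) at each j in [2,2]:
  j=2: true
Found at j=2 → formula holds.

True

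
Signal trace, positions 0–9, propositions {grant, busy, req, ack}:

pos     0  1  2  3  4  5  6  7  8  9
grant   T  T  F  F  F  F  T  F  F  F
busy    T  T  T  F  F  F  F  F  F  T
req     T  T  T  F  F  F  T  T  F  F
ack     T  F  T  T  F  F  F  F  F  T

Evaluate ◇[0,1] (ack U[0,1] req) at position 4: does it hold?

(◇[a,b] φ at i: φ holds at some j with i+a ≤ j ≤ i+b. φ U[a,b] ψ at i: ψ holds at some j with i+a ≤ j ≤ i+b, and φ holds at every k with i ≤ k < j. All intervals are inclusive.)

No

Check (ack U[0,1] req) at each j in [4,5]:
  j=4: fails
  j=5: fails
No position in the window satisfies it → formula fails.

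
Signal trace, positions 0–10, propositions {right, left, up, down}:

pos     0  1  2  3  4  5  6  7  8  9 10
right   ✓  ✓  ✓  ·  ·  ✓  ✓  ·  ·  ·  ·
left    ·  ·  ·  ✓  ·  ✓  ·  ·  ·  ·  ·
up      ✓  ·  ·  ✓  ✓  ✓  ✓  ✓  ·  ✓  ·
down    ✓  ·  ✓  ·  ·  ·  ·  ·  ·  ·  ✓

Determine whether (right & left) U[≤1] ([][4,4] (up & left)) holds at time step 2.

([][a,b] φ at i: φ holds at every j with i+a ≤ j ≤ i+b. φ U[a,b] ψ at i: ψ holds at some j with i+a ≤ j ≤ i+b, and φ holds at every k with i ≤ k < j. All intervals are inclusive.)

False

Need some j in [2,3] with [][4,4] (up & left), and (right & left) at every k in [2,j-1].
  j=2: [][4,4] (up & left) — fails at 6.
  j=3: [][4,4] (up & left) — fails at 7.
No j in the window works → until fails.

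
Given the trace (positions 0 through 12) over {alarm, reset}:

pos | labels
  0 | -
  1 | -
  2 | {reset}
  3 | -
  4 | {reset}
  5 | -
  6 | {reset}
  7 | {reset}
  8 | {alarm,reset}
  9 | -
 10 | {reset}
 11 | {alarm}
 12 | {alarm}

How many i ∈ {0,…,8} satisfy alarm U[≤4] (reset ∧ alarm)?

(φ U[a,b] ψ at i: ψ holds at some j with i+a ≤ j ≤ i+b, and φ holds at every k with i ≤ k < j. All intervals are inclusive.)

Evaluate at each i in [0,8]:
  i=0: ✗ (no rhs in [0,4])
  i=1: ✗ (no rhs in [1,5])
  i=2: ✗ (no rhs in [2,6])
  i=3: ✗ (no rhs in [3,7])
  i=4: ✗ (lhs fails at k=4 before rhs at j=8)
  i=5: ✗ (lhs fails at k=5 before rhs at j=8)
  i=6: ✗ (lhs fails at k=6 before rhs at j=8)
  i=7: ✗ (lhs fails at k=7 before rhs at j=8)
  i=8: ✓ (rhs at j=8)
Positions where it holds: {8} → 1.

1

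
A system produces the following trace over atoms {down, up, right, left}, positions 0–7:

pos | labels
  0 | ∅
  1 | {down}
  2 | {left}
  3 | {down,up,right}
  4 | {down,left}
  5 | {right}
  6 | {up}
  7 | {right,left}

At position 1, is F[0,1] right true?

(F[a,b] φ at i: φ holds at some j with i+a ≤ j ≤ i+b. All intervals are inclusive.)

Check right at each j in [1,2]:
  j=1: false
  j=2: false
No position in the window satisfies it → formula fails.

No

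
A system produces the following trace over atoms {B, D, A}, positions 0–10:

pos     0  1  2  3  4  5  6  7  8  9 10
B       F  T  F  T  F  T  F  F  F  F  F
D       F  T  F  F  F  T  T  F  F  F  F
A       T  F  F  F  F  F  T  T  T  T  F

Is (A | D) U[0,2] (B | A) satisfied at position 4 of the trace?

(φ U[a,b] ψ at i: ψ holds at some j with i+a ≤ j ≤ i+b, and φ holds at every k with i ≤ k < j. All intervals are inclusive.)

Does not hold

Need some j in [4,6] with (B | A), and (A | D) at every k in [4,j-1].
  j=4: (B | A) false.
  j=5: (B | A) holds, but (A | D) fails at k=4 → not this j.
  j=6: (B | A) holds, but (A | D) fails at k=4 → not this j.
No j in the window works → until fails.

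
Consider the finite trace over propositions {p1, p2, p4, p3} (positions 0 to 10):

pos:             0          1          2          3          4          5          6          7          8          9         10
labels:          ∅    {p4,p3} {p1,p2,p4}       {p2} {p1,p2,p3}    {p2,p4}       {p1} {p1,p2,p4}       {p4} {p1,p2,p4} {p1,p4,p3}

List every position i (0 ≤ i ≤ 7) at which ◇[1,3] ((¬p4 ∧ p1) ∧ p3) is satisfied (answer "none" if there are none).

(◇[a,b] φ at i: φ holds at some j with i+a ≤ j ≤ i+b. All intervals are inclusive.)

1, 2, 3

Evaluate at each i in [0,7]:
  i=0: ✗ (none in [1,3])
  i=1: ✓ (witness j=4)
  i=2: ✓ (witness j=4)
  i=3: ✓ (witness j=4)
  i=4: ✗ (none in [5,7])
  i=5: ✗ (none in [6,8])
  i=6: ✗ (none in [7,9])
  i=7: ✗ (none in [8,10])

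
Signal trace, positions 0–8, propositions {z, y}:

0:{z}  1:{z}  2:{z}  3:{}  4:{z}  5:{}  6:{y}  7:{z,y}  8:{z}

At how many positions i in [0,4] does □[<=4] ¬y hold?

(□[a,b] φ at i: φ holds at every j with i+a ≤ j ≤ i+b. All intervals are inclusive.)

2

Evaluate at each i in [0,4]:
  i=0: ✓ (all of [0,4])
  i=1: ✓ (all of [1,5])
  i=2: ✗ (fails at j=6)
  i=3: ✗ (fails at j=6)
  i=4: ✗ (fails at j=6)
Positions where it holds: {0, 1} → 2.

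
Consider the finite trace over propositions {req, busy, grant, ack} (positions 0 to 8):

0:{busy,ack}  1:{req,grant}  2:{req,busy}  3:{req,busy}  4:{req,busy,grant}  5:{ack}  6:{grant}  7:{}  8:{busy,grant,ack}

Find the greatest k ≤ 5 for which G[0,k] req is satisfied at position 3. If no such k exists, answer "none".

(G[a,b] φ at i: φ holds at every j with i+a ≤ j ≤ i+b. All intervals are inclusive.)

req must hold from j=3 onward; find where it first fails.
  j=3: holds
  j=4: holds
  j=5: fails
Holds on [3,4], so largest k = 1.

1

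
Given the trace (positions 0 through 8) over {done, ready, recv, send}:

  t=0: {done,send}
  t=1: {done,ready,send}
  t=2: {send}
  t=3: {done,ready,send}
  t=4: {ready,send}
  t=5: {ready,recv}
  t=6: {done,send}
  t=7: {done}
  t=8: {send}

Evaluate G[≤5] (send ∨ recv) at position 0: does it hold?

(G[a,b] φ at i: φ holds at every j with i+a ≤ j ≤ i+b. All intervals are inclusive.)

Check (send ∨ recv) at every j in [0,5]:
  j=0: true
  j=1: true
  j=2: true
  j=3: true
  j=4: true
  j=5: true
All positions satisfy it → formula holds.

True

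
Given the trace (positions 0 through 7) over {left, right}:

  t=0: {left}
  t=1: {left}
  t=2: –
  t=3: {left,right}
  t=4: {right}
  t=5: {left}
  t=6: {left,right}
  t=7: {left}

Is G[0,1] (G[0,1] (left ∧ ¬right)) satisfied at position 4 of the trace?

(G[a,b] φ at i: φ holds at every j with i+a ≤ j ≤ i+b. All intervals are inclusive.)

Check G[0,1] (left ∧ ¬right) at every j in [4,5]:
  j=4: fails at 4
  j=5: fails at 6
Fails at j=4 → formula fails.

Does not hold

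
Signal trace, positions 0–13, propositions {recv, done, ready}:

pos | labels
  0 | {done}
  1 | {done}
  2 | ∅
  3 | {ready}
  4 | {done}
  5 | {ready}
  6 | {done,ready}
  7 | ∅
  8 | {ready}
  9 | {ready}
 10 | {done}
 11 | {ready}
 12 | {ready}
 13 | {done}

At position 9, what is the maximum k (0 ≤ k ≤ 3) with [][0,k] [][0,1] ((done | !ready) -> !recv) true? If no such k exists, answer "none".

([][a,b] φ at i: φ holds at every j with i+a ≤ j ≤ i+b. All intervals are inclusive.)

[][0,1] ((done | !ready) -> !recv) must hold from j=9 onward; find where it first fails.
  j=9: holds
  j=10: holds
  j=11: holds
  j=12: holds
Holds through j=12; largest k = 3.

3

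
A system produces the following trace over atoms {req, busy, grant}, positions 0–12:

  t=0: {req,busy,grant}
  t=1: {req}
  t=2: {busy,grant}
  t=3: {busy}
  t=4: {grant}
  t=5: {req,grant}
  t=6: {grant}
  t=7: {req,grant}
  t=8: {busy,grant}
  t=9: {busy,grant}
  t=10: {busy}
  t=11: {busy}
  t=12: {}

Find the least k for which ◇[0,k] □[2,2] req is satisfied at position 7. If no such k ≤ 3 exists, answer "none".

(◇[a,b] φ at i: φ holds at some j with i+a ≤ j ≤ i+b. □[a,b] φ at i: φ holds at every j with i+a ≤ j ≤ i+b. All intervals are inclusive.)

none

Scan j = 7,8,… for □[2,2] req:
  j=7: fails
  j=8: fails
  j=9: fails
  j=10: fails
No j in [7,10] satisfies it → none.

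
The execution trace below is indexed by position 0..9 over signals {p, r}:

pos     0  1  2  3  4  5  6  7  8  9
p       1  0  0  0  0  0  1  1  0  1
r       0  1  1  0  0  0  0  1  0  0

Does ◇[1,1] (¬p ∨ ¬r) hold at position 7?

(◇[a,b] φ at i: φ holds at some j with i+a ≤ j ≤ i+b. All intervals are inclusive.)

Holds

Check (¬p ∨ ¬r) at each j in [8,8]:
  j=8: true
Found at j=8 → formula holds.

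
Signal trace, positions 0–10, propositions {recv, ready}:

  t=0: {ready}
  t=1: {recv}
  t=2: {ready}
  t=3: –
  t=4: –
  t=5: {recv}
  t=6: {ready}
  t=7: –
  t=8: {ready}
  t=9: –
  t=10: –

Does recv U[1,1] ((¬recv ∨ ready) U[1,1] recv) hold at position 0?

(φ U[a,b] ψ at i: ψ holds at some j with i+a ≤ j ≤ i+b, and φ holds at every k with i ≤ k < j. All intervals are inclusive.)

False

Need some j in [1,1] with ((¬recv ∨ ready) U[1,1] recv), and recv at every k in [0,j-1].
  j=1: ((¬recv ∨ ready) U[1,1] recv) — fails.
No j in the window works → until fails.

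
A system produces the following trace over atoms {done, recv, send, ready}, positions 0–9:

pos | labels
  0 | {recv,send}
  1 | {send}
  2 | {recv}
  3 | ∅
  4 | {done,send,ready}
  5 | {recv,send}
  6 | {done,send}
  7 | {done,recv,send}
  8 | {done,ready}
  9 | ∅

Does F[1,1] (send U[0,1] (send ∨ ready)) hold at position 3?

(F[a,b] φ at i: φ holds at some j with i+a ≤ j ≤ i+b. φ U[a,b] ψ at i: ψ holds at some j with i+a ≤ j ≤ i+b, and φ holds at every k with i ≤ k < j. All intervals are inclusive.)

Yes

Check (send U[0,1] (send ∨ ready)) at each j in [4,4]:
  j=4: holds
Found at j=4 → formula holds.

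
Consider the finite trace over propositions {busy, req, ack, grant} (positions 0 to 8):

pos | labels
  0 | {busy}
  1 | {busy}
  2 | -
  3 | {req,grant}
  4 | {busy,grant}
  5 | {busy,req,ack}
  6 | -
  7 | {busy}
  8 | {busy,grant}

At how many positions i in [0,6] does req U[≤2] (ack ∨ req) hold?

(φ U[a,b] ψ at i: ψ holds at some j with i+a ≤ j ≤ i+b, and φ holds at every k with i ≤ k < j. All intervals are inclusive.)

2

Evaluate at each i in [0,6]:
  i=0: ✗ (no rhs in [0,2])
  i=1: ✗ (lhs fails at k=1 before rhs at j=3)
  i=2: ✗ (lhs fails at k=2 before rhs at j=3)
  i=3: ✓ (rhs at j=3)
  i=4: ✗ (lhs fails at k=4 before rhs at j=5)
  i=5: ✓ (rhs at j=5)
  i=6: ✗ (no rhs in [6,8])
Positions where it holds: {3, 5} → 2.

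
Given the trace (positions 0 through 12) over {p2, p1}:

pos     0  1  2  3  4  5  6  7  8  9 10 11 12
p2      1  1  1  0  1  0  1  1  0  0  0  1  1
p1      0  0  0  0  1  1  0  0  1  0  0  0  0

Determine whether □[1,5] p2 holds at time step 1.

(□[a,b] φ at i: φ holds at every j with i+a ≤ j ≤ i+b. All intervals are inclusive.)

False

Check p2 at every j in [2,6]:
  j=2: true
  j=3: false
  j=4: true
  j=5: false
  j=6: true
Fails at j=3 → formula fails.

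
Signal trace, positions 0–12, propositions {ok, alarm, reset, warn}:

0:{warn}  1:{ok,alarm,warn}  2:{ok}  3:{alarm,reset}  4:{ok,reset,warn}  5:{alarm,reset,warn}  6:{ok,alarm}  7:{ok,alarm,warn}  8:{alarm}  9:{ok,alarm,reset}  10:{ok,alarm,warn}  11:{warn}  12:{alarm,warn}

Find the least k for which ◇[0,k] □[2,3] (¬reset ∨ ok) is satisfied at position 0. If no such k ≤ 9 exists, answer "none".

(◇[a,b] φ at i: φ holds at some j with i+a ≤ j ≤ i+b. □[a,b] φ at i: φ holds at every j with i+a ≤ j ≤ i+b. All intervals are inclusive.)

4

Scan j = 0,1,… for □[2,3] (¬reset ∨ ok):
  j=0: fails
  j=1: fails
  j=2: fails
  j=3: fails
  j=4: holds
First hit at j=4, so smallest k = 4-0 = 4.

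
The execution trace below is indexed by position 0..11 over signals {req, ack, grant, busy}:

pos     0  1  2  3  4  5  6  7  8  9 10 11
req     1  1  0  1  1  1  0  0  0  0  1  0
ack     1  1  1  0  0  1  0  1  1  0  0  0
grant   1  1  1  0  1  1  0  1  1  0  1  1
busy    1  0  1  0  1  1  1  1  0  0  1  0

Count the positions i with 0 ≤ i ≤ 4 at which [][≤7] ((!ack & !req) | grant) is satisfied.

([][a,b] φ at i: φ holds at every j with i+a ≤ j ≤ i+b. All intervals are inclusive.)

Evaluate at each i in [0,4]:
  i=0: ✗ (fails at j=3)
  i=1: ✗ (fails at j=3)
  i=2: ✗ (fails at j=3)
  i=3: ✗ (fails at j=3)
  i=4: ✓ (all of [4,11])
Positions where it holds: {4} → 1.

1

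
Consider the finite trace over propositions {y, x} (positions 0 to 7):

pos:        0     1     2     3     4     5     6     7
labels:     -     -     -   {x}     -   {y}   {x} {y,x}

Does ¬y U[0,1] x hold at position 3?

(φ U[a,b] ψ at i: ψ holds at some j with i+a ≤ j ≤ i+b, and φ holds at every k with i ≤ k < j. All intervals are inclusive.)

Need some j in [3,4] with x, and ¬y at every k in [3,j-1].
  j=3: x holds; no prefix to check → satisfied.

True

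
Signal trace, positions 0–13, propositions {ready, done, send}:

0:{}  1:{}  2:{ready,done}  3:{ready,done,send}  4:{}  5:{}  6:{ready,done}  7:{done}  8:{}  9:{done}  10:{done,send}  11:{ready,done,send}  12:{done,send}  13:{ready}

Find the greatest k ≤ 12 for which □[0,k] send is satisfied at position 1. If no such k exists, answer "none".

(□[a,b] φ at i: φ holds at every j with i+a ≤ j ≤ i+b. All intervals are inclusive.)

none

send must hold from j=1 onward; find where it first fails.
  j=1: fails → no k works.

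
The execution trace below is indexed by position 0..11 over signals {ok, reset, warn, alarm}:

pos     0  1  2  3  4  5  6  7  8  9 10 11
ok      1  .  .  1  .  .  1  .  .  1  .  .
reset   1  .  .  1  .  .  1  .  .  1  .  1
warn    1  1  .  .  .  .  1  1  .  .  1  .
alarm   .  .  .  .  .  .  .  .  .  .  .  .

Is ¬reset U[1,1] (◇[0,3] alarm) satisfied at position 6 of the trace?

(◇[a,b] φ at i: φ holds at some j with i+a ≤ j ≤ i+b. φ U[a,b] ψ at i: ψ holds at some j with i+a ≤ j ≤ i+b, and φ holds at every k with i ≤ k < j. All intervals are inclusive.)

Need some j in [7,7] with ◇[0,3] alarm, and ¬reset at every k in [6,j-1].
  j=7: ◇[0,3] alarm — fails (none in [7,10]).
No j in the window works → until fails.

Does not hold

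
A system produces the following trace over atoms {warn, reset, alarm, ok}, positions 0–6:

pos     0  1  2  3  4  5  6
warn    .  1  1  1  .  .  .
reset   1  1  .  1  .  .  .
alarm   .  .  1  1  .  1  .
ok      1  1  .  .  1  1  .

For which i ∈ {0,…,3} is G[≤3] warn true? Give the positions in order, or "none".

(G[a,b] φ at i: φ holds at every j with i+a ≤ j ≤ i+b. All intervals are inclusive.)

none

Evaluate at each i in [0,3]:
  i=0: ✗ (fails at j=0)
  i=1: ✗ (fails at j=4)
  i=2: ✗ (fails at j=4)
  i=3: ✗ (fails at j=4)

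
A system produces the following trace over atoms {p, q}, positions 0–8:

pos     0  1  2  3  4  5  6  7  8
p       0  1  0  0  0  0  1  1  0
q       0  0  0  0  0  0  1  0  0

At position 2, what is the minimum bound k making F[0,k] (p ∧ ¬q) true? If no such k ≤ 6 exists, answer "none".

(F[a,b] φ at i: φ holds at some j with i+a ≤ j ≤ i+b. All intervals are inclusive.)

Scan j = 2,3,… for (p ∧ ¬q):
  j=2: fails
  j=3: fails
  j=4: fails
  j=5: fails
  j=6: fails
  j=7: holds
First hit at j=7, so smallest k = 7-2 = 5.

5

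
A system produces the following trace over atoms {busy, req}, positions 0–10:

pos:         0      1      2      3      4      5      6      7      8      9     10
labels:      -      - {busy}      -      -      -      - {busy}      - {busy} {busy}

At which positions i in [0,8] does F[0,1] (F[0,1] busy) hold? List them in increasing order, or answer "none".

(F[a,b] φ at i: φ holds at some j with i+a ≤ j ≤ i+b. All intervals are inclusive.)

Evaluate at each i in [0,8]:
  i=0: ✓ (witness j=1)
  i=1: ✓ (witness j=1)
  i=2: ✓ (witness j=2)
  i=3: ✗ (none in [3,4])
  i=4: ✗ (none in [4,5])
  i=5: ✓ (witness j=6)
  i=6: ✓ (witness j=6)
  i=7: ✓ (witness j=7)
  i=8: ✓ (witness j=8)

0, 1, 2, 5, 6, 7, 8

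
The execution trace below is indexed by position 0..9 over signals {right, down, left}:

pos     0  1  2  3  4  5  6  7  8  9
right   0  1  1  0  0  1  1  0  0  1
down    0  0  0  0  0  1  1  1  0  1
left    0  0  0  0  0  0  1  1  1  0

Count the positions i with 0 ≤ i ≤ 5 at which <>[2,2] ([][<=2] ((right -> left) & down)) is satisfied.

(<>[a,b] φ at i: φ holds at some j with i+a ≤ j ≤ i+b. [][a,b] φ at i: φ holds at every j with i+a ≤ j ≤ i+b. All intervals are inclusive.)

0

Evaluate at each i in [0,5]:
  i=0: ✗ (none in [2,2])
  i=1: ✗ (none in [3,3])
  i=2: ✗ (none in [4,4])
  i=3: ✗ (none in [5,5])
  i=4: ✗ (none in [6,6])
  i=5: ✗ (none in [7,7])
Positions where it holds: {} → 0.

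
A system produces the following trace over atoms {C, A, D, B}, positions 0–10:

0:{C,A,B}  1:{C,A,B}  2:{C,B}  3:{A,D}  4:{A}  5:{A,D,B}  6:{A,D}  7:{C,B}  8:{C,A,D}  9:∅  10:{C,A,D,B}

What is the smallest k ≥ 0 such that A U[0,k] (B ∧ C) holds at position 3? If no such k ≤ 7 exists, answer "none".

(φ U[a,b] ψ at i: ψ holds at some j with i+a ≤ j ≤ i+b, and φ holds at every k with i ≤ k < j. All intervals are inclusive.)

Need earliest j ≥ 3 with (B ∧ C), and A at every k in [3,j-1].
  j=3: rhs fails.
  j=4: rhs fails.
  j=5: rhs fails.
  j=6: rhs fails.
  j=7: rhs holds; lhs holds on [3,6]. k = 4.

4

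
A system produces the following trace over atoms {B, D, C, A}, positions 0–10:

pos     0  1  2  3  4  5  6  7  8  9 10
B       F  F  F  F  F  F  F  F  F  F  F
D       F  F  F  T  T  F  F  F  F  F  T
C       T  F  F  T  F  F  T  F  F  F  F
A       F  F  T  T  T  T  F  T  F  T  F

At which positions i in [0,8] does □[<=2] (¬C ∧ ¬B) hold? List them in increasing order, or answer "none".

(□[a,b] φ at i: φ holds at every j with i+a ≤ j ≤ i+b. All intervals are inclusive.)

Evaluate at each i in [0,8]:
  i=0: ✗ (fails at j=0)
  i=1: ✗ (fails at j=3)
  i=2: ✗ (fails at j=3)
  i=3: ✗ (fails at j=3)
  i=4: ✗ (fails at j=6)
  i=5: ✗ (fails at j=6)
  i=6: ✗ (fails at j=6)
  i=7: ✓ (all of [7,9])
  i=8: ✓ (all of [8,10])

7, 8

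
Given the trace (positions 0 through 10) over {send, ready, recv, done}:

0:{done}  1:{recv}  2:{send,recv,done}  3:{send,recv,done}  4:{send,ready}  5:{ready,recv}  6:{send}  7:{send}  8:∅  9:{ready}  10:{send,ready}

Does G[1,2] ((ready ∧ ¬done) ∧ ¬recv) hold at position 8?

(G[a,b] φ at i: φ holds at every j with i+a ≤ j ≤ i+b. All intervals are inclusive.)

Holds

Check ((ready ∧ ¬done) ∧ ¬recv) at every j in [9,10]:
  j=9: true
  j=10: true
All positions satisfy it → formula holds.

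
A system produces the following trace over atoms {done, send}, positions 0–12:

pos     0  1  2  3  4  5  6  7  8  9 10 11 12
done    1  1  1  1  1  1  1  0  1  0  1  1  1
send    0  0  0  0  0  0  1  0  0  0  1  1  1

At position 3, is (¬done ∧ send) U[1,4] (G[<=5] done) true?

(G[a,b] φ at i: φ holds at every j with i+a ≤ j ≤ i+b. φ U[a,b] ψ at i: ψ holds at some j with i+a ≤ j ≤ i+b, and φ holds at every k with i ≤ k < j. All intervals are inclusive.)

No

Need some j in [4,7] with G[<=5] done, and (¬done ∧ send) at every k in [3,j-1].
  j=4: G[<=5] done — fails at 7.
  j=5: G[<=5] done — fails at 7.
  j=6: G[<=5] done — fails at 7.
  j=7: G[<=5] done — fails at 7.
No j in the window works → until fails.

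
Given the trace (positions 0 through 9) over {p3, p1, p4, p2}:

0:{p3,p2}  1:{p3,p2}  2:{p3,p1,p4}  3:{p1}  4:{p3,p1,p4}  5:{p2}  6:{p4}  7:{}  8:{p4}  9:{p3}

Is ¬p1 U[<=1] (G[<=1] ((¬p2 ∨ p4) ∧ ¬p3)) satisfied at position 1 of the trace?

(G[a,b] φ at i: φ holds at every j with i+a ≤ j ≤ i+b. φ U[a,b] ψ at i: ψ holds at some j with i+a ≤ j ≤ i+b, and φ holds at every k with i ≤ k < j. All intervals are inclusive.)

False

Need some j in [1,2] with G[<=1] ((¬p2 ∨ p4) ∧ ¬p3), and ¬p1 at every k in [1,j-1].
  j=1: G[<=1] ((¬p2 ∨ p4) ∧ ¬p3) — fails at 1.
  j=2: G[<=1] ((¬p2 ∨ p4) ∧ ¬p3) — fails at 2.
No j in the window works → until fails.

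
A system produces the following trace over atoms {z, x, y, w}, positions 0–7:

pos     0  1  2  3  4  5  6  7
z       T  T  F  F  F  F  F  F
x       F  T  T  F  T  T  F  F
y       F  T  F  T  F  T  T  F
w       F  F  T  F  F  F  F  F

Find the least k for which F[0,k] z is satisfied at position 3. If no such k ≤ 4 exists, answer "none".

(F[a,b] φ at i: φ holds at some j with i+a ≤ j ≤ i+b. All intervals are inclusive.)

none

Scan j = 3,4,… for z:
  j=3: fails
  j=4: fails
  j=5: fails
  j=6: fails
  j=7: fails
No j in [3,7] satisfies it → none.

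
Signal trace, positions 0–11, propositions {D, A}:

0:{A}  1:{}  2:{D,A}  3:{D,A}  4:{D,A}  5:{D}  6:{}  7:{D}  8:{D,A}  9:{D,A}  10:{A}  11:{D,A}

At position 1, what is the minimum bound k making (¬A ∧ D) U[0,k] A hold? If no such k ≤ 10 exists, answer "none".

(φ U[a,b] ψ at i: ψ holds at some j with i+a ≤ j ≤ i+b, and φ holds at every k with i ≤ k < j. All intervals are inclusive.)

Need earliest j ≥ 1 with A, and (¬A ∧ D) at every k in [1,j-1].
  j=1: rhs fails.
  j=2: rhs holds but lhs fails at k=1.
  j=3: rhs holds but lhs fails at k=1.
  j=4: rhs holds but lhs fails at k=1.
  j=5: rhs fails.
  j=6: rhs fails.
  j=7: rhs fails.
  j=8: rhs holds but lhs fails at k=1.
  j=9: rhs holds but lhs fails at k=1.
  j=10: rhs holds but lhs fails at k=1.
  j=11: rhs holds but lhs fails at k=1.
No witness within the range → none.

none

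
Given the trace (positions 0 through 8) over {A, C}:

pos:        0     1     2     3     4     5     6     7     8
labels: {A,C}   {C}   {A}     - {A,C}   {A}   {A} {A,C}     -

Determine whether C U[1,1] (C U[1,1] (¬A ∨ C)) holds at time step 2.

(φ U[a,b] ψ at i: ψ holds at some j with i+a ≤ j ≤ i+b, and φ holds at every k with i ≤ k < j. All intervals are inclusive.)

Does not hold

Need some j in [3,3] with (C U[1,1] (¬A ∨ C)), and C at every k in [2,j-1].
  j=3: (C U[1,1] (¬A ∨ C)) — fails.
No j in the window works → until fails.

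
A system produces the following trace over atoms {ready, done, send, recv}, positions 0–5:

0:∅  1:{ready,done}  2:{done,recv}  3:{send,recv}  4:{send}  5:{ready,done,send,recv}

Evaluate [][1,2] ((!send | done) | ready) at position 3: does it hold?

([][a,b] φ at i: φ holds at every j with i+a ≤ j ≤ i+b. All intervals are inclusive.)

Check ((!send | done) | ready) at every j in [4,5]:
  j=4: false
  j=5: true
Fails at j=4 → formula fails.

Does not hold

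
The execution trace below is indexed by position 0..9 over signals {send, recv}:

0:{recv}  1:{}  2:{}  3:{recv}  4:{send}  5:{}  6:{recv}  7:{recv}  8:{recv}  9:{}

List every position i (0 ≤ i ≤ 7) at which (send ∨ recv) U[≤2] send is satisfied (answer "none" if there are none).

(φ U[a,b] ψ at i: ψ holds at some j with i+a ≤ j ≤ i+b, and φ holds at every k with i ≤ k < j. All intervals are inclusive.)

Evaluate at each i in [0,7]:
  i=0: ✗ (no rhs in [0,2])
  i=1: ✗ (no rhs in [1,3])
  i=2: ✗ (lhs fails at k=2 before rhs at j=4)
  i=3: ✓ (rhs at j=4; lhs holds on [3,3])
  i=4: ✓ (rhs at j=4)
  i=5: ✗ (no rhs in [5,7])
  i=6: ✗ (no rhs in [6,8])
  i=7: ✗ (no rhs in [7,9])

3, 4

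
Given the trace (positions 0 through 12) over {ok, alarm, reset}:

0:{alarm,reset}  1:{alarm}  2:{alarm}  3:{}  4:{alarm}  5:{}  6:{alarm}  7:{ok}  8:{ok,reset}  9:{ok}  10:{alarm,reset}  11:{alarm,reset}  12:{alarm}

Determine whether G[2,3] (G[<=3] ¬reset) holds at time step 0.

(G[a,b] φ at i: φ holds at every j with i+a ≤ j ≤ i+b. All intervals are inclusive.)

Check G[<=3] ¬reset at every j in [2,3]:
  j=2: holds on [2,5]
  j=3: holds on [3,6]
All positions satisfy it → formula holds.

True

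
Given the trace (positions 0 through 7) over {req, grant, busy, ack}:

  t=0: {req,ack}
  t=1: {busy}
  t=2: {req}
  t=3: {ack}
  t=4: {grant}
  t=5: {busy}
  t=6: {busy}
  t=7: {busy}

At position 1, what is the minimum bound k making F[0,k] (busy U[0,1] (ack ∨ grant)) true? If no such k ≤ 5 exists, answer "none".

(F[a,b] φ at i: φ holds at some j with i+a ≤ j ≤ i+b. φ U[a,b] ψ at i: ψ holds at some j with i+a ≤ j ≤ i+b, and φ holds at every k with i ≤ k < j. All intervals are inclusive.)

2

Scan j = 1,2,… for (busy U[0,1] (ack ∨ grant)):
  j=1: fails
  j=2: fails
  j=3: holds
First hit at j=3, so smallest k = 3-1 = 2.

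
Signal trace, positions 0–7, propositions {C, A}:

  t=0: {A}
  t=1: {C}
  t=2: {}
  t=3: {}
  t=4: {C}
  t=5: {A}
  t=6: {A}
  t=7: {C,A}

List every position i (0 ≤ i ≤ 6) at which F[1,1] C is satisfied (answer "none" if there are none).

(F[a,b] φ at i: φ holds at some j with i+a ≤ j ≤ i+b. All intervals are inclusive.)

Evaluate at each i in [0,6]:
  i=0: ✓ (witness j=1)
  i=1: ✗ (none in [2,2])
  i=2: ✗ (none in [3,3])
  i=3: ✓ (witness j=4)
  i=4: ✗ (none in [5,5])
  i=5: ✗ (none in [6,6])
  i=6: ✓ (witness j=7)

0, 3, 6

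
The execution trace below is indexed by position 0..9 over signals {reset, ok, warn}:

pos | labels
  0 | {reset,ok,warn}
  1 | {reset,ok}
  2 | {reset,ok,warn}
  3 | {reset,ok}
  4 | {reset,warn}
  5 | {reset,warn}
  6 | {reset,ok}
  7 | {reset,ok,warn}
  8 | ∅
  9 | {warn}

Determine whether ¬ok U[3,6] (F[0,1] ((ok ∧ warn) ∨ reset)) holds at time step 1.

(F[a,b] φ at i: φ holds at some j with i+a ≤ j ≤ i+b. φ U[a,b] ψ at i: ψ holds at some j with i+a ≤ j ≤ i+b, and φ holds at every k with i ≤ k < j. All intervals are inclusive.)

Need some j in [4,7] with F[0,1] ((ok ∧ warn) ∨ reset), and ¬ok at every k in [1,j-1].
  j=4: F[0,1] ((ok ∧ warn) ∨ reset) holds, but ¬ok fails at k=1 → not this j.
  j=5: F[0,1] ((ok ∧ warn) ∨ reset) holds, but ¬ok fails at k=1 → not this j.
  j=6: F[0,1] ((ok ∧ warn) ∨ reset) holds, but ¬ok fails at k=1 → not this j.
  j=7: F[0,1] ((ok ∧ warn) ∨ reset) holds, but ¬ok fails at k=1 → not this j.
No j in the window works → until fails.

False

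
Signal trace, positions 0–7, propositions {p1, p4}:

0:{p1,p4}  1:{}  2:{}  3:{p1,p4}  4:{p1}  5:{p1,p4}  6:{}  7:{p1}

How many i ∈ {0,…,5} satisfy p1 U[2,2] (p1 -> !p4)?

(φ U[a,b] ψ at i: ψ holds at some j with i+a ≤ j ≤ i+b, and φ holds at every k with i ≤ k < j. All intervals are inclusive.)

Evaluate at each i in [0,5]:
  i=0: ✗ (lhs fails at k=1 before rhs at j=2)
  i=1: ✗ (no rhs in [3,3])
  i=2: ✗ (lhs fails at k=2 before rhs at j=4)
  i=3: ✗ (no rhs in [5,5])
  i=4: ✓ (rhs at j=6; lhs holds on [4,5])
  i=5: ✗ (lhs fails at k=6 before rhs at j=7)
Positions where it holds: {4} → 1.

1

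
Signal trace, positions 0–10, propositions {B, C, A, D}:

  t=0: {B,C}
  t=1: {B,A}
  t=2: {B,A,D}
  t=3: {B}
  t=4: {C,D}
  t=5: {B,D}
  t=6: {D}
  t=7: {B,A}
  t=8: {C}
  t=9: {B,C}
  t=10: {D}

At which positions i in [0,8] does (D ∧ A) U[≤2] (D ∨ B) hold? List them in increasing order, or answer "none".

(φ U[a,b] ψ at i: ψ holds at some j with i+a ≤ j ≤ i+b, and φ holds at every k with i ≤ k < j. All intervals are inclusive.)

0, 1, 2, 3, 4, 5, 6, 7

Evaluate at each i in [0,8]:
  i=0: ✓ (rhs at j=0)
  i=1: ✓ (rhs at j=1)
  i=2: ✓ (rhs at j=2)
  i=3: ✓ (rhs at j=3)
  i=4: ✓ (rhs at j=4)
  i=5: ✓ (rhs at j=5)
  i=6: ✓ (rhs at j=6)
  i=7: ✓ (rhs at j=7)
  i=8: ✗ (lhs fails at k=8 before rhs at j=9)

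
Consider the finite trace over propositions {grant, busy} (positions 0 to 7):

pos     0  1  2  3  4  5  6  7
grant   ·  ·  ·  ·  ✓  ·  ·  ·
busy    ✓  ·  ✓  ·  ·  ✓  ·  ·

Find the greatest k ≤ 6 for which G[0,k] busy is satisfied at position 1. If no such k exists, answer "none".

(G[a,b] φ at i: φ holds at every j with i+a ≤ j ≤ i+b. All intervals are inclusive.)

none

busy must hold from j=1 onward; find where it first fails.
  j=1: fails → no k works.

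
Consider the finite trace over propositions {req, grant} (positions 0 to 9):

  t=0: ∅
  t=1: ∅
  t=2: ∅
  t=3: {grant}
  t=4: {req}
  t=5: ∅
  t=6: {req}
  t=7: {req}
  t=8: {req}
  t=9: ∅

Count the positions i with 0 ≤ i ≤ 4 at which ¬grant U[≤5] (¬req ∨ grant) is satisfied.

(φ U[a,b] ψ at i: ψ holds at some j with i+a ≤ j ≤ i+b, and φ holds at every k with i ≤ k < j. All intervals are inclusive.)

5

Evaluate at each i in [0,4]:
  i=0: ✓ (rhs at j=0)
  i=1: ✓ (rhs at j=1)
  i=2: ✓ (rhs at j=2)
  i=3: ✓ (rhs at j=3)
  i=4: ✓ (rhs at j=5; lhs holds on [4,4])
Positions where it holds: {0, 1, 2, 3, 4} → 5.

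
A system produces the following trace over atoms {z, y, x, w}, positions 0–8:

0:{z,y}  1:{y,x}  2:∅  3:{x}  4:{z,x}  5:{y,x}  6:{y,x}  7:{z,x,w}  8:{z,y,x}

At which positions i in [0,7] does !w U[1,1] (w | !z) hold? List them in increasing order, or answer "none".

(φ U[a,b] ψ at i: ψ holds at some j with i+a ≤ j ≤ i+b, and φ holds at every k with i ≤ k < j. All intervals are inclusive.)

Evaluate at each i in [0,7]:
  i=0: ✓ (rhs at j=1; lhs holds on [0,0])
  i=1: ✓ (rhs at j=2; lhs holds on [1,1])
  i=2: ✓ (rhs at j=3; lhs holds on [2,2])
  i=3: ✗ (no rhs in [4,4])
  i=4: ✓ (rhs at j=5; lhs holds on [4,4])
  i=5: ✓ (rhs at j=6; lhs holds on [5,5])
  i=6: ✓ (rhs at j=7; lhs holds on [6,6])
  i=7: ✗ (no rhs in [8,8])

0, 1, 2, 4, 5, 6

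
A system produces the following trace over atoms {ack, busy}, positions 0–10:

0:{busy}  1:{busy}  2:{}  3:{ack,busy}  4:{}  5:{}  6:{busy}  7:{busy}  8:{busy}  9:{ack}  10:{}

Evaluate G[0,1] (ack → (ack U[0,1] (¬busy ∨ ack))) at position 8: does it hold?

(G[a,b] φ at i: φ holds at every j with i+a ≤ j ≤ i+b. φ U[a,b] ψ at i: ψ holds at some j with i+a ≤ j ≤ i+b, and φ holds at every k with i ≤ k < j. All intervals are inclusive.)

Check (ack → (ack U[0,1] (¬busy ∨ ack))) at every j in [8,9]:
  j=8: antecedent false → ✓
  j=9: antecedent true; consequent holds → ✓
All positions satisfy it → formula holds.

Holds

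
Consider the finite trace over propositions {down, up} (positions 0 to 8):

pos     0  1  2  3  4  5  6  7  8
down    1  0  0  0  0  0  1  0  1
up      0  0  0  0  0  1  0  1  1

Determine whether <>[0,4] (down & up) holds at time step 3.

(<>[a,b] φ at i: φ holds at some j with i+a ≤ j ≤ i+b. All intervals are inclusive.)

Does not hold

Check (down & up) at each j in [3,7]:
  j=3: false
  j=4: false
  j=5: false
  j=6: false
  j=7: false
No position in the window satisfies it → formula fails.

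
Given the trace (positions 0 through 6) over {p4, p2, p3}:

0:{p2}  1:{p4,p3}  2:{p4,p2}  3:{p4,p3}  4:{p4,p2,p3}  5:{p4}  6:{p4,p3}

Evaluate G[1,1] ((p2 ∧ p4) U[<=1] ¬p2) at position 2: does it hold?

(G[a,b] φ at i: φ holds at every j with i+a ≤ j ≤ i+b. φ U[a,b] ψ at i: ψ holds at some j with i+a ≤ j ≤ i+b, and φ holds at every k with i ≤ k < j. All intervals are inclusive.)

Check ((p2 ∧ p4) U[<=1] ¬p2) at every j in [3,3]:
  j=3: holds
All positions satisfy it → formula holds.

True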